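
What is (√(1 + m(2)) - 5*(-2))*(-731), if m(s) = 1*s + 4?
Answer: -7310 - 731*√7 ≈ -9244.0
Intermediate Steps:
m(s) = 4 + s (m(s) = s + 4 = 4 + s)
(√(1 + m(2)) - 5*(-2))*(-731) = (√(1 + (4 + 2)) - 5*(-2))*(-731) = (√(1 + 6) + 10)*(-731) = (√7 + 10)*(-731) = (10 + √7)*(-731) = -7310 - 731*√7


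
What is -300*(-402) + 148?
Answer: 120748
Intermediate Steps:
-300*(-402) + 148 = 120600 + 148 = 120748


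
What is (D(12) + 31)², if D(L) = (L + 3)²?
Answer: 65536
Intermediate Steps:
D(L) = (3 + L)²
(D(12) + 31)² = ((3 + 12)² + 31)² = (15² + 31)² = (225 + 31)² = 256² = 65536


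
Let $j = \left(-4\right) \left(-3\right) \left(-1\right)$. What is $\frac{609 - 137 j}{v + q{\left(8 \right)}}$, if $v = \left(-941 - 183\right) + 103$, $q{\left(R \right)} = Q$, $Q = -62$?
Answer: $- \frac{751}{361} \approx -2.0803$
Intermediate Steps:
$q{\left(R \right)} = -62$
$j = -12$ ($j = 12 \left(-1\right) = -12$)
$v = -1021$ ($v = -1124 + 103 = -1021$)
$\frac{609 - 137 j}{v + q{\left(8 \right)}} = \frac{609 - -1644}{-1021 - 62} = \frac{609 + 1644}{-1083} = 2253 \left(- \frac{1}{1083}\right) = - \frac{751}{361}$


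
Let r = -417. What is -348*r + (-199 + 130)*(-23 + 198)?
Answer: 133041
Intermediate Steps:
-348*r + (-199 + 130)*(-23 + 198) = -348*(-417) + (-199 + 130)*(-23 + 198) = 145116 - 69*175 = 145116 - 12075 = 133041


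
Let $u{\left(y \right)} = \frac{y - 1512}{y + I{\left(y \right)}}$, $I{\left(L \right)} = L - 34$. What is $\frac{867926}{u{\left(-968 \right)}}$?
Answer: $\frac{85490711}{124} \approx 6.8944 \cdot 10^{5}$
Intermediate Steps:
$I{\left(L \right)} = -34 + L$
$u{\left(y \right)} = \frac{-1512 + y}{-34 + 2 y}$ ($u{\left(y \right)} = \frac{y - 1512}{y + \left(-34 + y\right)} = \frac{-1512 + y}{-34 + 2 y}$)
$\frac{867926}{u{\left(-968 \right)}} = \frac{867926}{\frac{1}{2} \frac{1}{-17 - 968} \left(-1512 - 968\right)} = \frac{867926}{\frac{1}{2} \frac{1}{-985} \left(-2480\right)} = \frac{867926}{\frac{1}{2} \left(- \frac{1}{985}\right) \left(-2480\right)} = \frac{867926}{\frac{248}{197}} = 867926 \cdot \frac{197}{248} = \frac{85490711}{124}$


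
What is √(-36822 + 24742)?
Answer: 4*I*√755 ≈ 109.91*I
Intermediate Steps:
√(-36822 + 24742) = √(-12080) = 4*I*√755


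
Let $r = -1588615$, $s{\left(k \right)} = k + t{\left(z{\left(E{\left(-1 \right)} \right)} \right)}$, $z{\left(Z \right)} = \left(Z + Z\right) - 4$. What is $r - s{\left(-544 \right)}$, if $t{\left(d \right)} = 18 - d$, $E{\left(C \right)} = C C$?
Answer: $-1588091$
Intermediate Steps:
$E{\left(C \right)} = C^{2}$
$z{\left(Z \right)} = -4 + 2 Z$ ($z{\left(Z \right)} = 2 Z - 4 = -4 + 2 Z$)
$s{\left(k \right)} = 20 + k$ ($s{\left(k \right)} = k + \left(18 - \left(-4 + 2 \left(-1\right)^{2}\right)\right) = k + \left(18 - \left(-4 + 2 \cdot 1\right)\right) = k + \left(18 - \left(-4 + 2\right)\right) = k + \left(18 - -2\right) = k + \left(18 + 2\right) = k + 20 = 20 + k$)
$r - s{\left(-544 \right)} = -1588615 - \left(20 - 544\right) = -1588615 - -524 = -1588615 + 524 = -1588091$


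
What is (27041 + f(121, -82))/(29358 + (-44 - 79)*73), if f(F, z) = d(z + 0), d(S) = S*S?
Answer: 11255/6793 ≈ 1.6569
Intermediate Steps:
d(S) = S²
f(F, z) = z² (f(F, z) = (z + 0)² = z²)
(27041 + f(121, -82))/(29358 + (-44 - 79)*73) = (27041 + (-82)²)/(29358 + (-44 - 79)*73) = (27041 + 6724)/(29358 - 123*73) = 33765/(29358 - 8979) = 33765/20379 = 33765*(1/20379) = 11255/6793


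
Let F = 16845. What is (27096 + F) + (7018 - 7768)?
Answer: 43191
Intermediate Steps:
(27096 + F) + (7018 - 7768) = (27096 + 16845) + (7018 - 7768) = 43941 - 750 = 43191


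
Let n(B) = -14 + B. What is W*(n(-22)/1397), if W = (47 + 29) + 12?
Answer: -288/127 ≈ -2.2677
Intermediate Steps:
W = 88 (W = 76 + 12 = 88)
W*(n(-22)/1397) = 88*((-14 - 22)/1397) = 88*(-36*1/1397) = 88*(-36/1397) = -288/127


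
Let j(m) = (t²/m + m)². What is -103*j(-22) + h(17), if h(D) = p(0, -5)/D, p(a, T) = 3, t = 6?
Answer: -118367237/2057 ≈ -57544.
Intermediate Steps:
j(m) = (m + 36/m)² (j(m) = (6²/m + m)² = (36/m + m)² = (m + 36/m)²)
h(D) = 3/D
-103*j(-22) + h(17) = -103*(36 + (-22)²)²/(-22)² + 3/17 = -103*(36 + 484)²/484 + 3*(1/17) = -103*520²/484 + 3/17 = -103*270400/484 + 3/17 = -103*67600/121 + 3/17 = -6962800/121 + 3/17 = -118367237/2057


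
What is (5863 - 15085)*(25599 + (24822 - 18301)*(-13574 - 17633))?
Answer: 1876448737056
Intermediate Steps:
(5863 - 15085)*(25599 + (24822 - 18301)*(-13574 - 17633)) = -9222*(25599 + 6521*(-31207)) = -9222*(25599 - 203500847) = -9222*(-203475248) = 1876448737056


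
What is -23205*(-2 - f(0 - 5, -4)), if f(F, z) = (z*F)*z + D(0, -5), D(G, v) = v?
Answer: -1926015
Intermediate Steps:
f(F, z) = -5 + F*z² (f(F, z) = (z*F)*z - 5 = (F*z)*z - 5 = F*z² - 5 = -5 + F*z²)
-23205*(-2 - f(0 - 5, -4)) = -23205*(-2 - (-5 + (0 - 5)*(-4)²)) = -23205*(-2 - (-5 - 5*16)) = -23205*(-2 - (-5 - 80)) = -23205*(-2 - 1*(-85)) = -23205*(-2 + 85) = -23205*83 = -1926015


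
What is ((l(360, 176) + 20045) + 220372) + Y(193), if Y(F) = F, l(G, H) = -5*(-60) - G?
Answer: 240550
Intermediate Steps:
l(G, H) = 300 - G
((l(360, 176) + 20045) + 220372) + Y(193) = (((300 - 1*360) + 20045) + 220372) + 193 = (((300 - 360) + 20045) + 220372) + 193 = ((-60 + 20045) + 220372) + 193 = (19985 + 220372) + 193 = 240357 + 193 = 240550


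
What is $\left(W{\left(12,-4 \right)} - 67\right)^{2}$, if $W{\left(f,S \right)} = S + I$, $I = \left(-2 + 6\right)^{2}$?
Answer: $3025$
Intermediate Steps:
$I = 16$ ($I = 4^{2} = 16$)
$W{\left(f,S \right)} = 16 + S$ ($W{\left(f,S \right)} = S + 16 = 16 + S$)
$\left(W{\left(12,-4 \right)} - 67\right)^{2} = \left(\left(16 - 4\right) - 67\right)^{2} = \left(12 - 67\right)^{2} = \left(-55\right)^{2} = 3025$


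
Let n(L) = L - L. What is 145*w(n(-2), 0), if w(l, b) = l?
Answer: 0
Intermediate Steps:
n(L) = 0
145*w(n(-2), 0) = 145*0 = 0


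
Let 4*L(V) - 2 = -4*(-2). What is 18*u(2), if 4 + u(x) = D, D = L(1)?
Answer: -27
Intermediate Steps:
L(V) = 5/2 (L(V) = ½ + (-4*(-2))/4 = ½ + (¼)*8 = ½ + 2 = 5/2)
D = 5/2 ≈ 2.5000
u(x) = -3/2 (u(x) = -4 + 5/2 = -3/2)
18*u(2) = 18*(-3/2) = -27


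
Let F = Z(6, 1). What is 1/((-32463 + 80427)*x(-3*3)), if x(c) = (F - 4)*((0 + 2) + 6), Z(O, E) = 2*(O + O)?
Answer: 1/7674240 ≈ 1.3031e-7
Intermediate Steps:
Z(O, E) = 4*O (Z(O, E) = 2*(2*O) = 4*O)
F = 24 (F = 4*6 = 24)
x(c) = 160 (x(c) = (24 - 4)*((0 + 2) + 6) = 20*(2 + 6) = 20*8 = 160)
1/((-32463 + 80427)*x(-3*3)) = 1/((-32463 + 80427)*160) = (1/160)/47964 = (1/47964)*(1/160) = 1/7674240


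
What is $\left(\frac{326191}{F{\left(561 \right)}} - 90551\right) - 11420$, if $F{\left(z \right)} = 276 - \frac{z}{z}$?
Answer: $- \frac{27715834}{275} \approx -1.0078 \cdot 10^{5}$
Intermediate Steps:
$F{\left(z \right)} = 275$ ($F{\left(z \right)} = 276 - 1 = 275$)
$\left(\frac{326191}{F{\left(561 \right)}} - 90551\right) - 11420 = \left(\frac{326191}{275} - 90551\right) - 11420 = - \frac{24575334}{275} - 11420 = - \frac{27715834}{275}$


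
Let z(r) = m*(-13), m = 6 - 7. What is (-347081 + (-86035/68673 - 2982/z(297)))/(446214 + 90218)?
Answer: -155031058505/239449565784 ≈ -0.64745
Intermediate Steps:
m = -1
z(r) = 13 (z(r) = -1*(-13) = 13)
(-347081 + (-86035/68673 - 2982/z(297)))/(446214 + 90218) = (-347081 + (-86035/68673 - 2982/13))/(446214 + 90218) = (-347081 + (-86035*1/68673 - 2982*1/13))/536432 = (-347081 + (-86035/68673 - 2982/13))*(1/536432) = (-347081 - 205901341/892749)*(1/536432) = -310062117010/892749*1/536432 = -155031058505/239449565784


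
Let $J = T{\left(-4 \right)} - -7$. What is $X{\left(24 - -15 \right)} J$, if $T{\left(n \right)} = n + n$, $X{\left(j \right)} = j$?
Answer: $-39$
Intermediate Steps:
$T{\left(n \right)} = 2 n$
$J = -1$ ($J = 2 \left(-4\right) - -7 = -8 + 7 = -1$)
$X{\left(24 - -15 \right)} J = \left(24 - -15\right) \left(-1\right) = \left(24 + 15\right) \left(-1\right) = 39 \left(-1\right) = -39$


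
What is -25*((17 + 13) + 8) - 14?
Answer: -964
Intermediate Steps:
-25*((17 + 13) + 8) - 14 = -25*(30 + 8) - 14 = -25*38 - 14 = -950 - 14 = -964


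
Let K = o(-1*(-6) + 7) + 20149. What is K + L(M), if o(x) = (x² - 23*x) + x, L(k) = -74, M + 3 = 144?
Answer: 19958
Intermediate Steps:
M = 141 (M = -3 + 144 = 141)
o(x) = x² - 22*x
K = 20032 (K = (-1*(-6) + 7)*(-22 + (-1*(-6) + 7)) + 20149 = (6 + 7)*(-22 + (6 + 7)) + 20149 = 13*(-22 + 13) + 20149 = 13*(-9) + 20149 = -117 + 20149 = 20032)
K + L(M) = 20032 - 74 = 19958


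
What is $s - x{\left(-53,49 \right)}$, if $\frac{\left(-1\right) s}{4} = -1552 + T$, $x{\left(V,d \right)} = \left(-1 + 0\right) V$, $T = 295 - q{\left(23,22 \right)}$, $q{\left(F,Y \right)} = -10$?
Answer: $4935$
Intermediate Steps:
$T = 305$ ($T = 295 - -10 = 295 + 10 = 305$)
$x{\left(V,d \right)} = - V$
$s = 4988$ ($s = - 4 \left(-1552 + 305\right) = \left(-4\right) \left(-1247\right) = 4988$)
$s - x{\left(-53,49 \right)} = 4988 - \left(-1\right) \left(-53\right) = 4988 - 53 = 4935$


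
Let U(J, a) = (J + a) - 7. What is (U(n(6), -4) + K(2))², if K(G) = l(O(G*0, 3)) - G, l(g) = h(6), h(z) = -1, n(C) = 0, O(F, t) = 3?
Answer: 196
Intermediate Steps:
l(g) = -1
K(G) = -1 - G
U(J, a) = -7 + J + a
(U(n(6), -4) + K(2))² = ((-7 + 0 - 4) + (-1 - 1*2))² = (-11 + (-1 - 2))² = (-11 - 3)² = (-14)² = 196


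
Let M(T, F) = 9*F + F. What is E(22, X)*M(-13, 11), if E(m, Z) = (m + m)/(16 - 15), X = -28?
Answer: 4840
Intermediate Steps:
E(m, Z) = 2*m (E(m, Z) = (2*m)/1 = (2*m)*1 = 2*m)
M(T, F) = 10*F
E(22, X)*M(-13, 11) = (2*22)*(10*11) = 44*110 = 4840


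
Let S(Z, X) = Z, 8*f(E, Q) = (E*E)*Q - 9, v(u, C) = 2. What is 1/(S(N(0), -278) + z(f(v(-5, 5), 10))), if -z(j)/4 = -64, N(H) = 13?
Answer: 1/269 ≈ 0.0037175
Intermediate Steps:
f(E, Q) = -9/8 + Q*E²/8 (f(E, Q) = ((E*E)*Q - 9)/8 = (E²*Q - 9)/8 = (Q*E² - 9)/8 = (-9 + Q*E²)/8 = -9/8 + Q*E²/8)
z(j) = 256 (z(j) = -4*(-64) = 256)
1/(S(N(0), -278) + z(f(v(-5, 5), 10))) = 1/(13 + 256) = 1/269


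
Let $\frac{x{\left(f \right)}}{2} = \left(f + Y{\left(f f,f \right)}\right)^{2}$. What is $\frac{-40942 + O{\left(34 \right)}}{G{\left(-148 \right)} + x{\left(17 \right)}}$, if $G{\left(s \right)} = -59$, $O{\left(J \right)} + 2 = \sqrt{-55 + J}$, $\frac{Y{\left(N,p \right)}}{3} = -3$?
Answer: $- \frac{13648}{23} + \frac{i \sqrt{21}}{69} \approx -593.39 + 0.066414 i$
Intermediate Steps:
$Y{\left(N,p \right)} = -9$ ($Y{\left(N,p \right)} = 3 \left(-3\right) = -9$)
$O{\left(J \right)} = -2 + \sqrt{-55 + J}$
$x{\left(f \right)} = 2 \left(-9 + f\right)^{2}$ ($x{\left(f \right)} = 2 \left(f - 9\right)^{2} = 2 \left(-9 + f\right)^{2}$)
$\frac{-40942 + O{\left(34 \right)}}{G{\left(-148 \right)} + x{\left(17 \right)}} = \frac{-40942 - \left(2 - \sqrt{-55 + 34}\right)}{-59 + 2 \left(-9 + 17\right)^{2}} = \frac{-40942 - \left(2 - \sqrt{-21}\right)}{-59 + 2 \cdot 8^{2}} = \frac{-40942 - \left(2 - i \sqrt{21}\right)}{-59 + 2 \cdot 64} = \frac{-40944 + i \sqrt{21}}{-59 + 128} = \frac{-40944 + i \sqrt{21}}{69} = \left(-40944 + i \sqrt{21}\right) \frac{1}{69} = - \frac{13648}{23} + \frac{i \sqrt{21}}{69}$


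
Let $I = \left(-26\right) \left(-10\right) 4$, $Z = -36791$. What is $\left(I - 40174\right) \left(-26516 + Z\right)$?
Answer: $2477456138$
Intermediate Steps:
$I = 1040$ ($I = 260 \cdot 4 = 1040$)
$\left(I - 40174\right) \left(-26516 + Z\right) = \left(1040 - 40174\right) \left(-26516 - 36791\right) = \left(-39134\right) \left(-63307\right) = 2477456138$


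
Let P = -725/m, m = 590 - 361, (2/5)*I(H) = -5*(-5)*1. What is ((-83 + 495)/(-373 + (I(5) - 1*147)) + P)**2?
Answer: 726024989041/43904916225 ≈ 16.536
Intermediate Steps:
I(H) = 125/2 (I(H) = 5*(-5*(-5)*1)/2 = 5*(25*1)/2 = (5/2)*25 = 125/2)
m = 229
P = -725/229 ≈ -3.1659
((-83 + 495)/(-373 + (I(5) - 1*147)) + P)**2 = ((-83 + 495)/(-373 + (125/2 - 1*147)) - 725/229)**2 = (412/(-373 + (125/2 - 147)) - 725/229)**2 = (412/(-373 - 169/2) - 725/229)**2 = (412/(-915/2) - 725/229)**2 = (412*(-2/915) - 725/229)**2 = (-824/915 - 725/229)**2 = (-852071/209535)**2 = 726024989041/43904916225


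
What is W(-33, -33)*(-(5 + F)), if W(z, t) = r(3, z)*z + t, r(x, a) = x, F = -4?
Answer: 132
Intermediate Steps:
W(z, t) = t + 3*z (W(z, t) = 3*z + t = t + 3*z)
W(-33, -33)*(-(5 + F)) = (-33 + 3*(-33))*(-(5 - 4)) = (-33 - 99)*(-1*1) = -132*(-1) = 132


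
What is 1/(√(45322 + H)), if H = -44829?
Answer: √493/493 ≈ 0.045038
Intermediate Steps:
1/(√(45322 + H)) = 1/(√(45322 - 44829)) = 1/(√493) = √493/493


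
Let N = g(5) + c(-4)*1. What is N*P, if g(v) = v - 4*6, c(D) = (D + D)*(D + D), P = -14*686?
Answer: -432180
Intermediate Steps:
P = -9604
c(D) = 4*D² (c(D) = (2*D)*(2*D) = 4*D²)
g(v) = -24 + v (g(v) = v - 24 = -24 + v)
N = 45 (N = (-24 + 5) + (4*(-4)²)*1 = -19 + (4*16)*1 = -19 + 64*1 = -19 + 64 = 45)
N*P = 45*(-9604) = -432180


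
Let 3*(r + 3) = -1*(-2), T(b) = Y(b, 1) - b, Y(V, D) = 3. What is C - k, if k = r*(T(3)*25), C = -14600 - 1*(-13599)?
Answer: -1001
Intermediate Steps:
T(b) = 3 - b
r = -7/3 (r = -3 + (-1*(-2))/3 = -3 + (⅓)*2 = -3 + ⅔ = -7/3 ≈ -2.3333)
C = -1001 (C = -14600 + 13599 = -1001)
k = 0 (k = -7*(3 - 1*3)*25/3 = -7*(3 - 3)*25/3 = -0*25 = -7/3*0 = 0)
C - k = -1001 - 1*0 = -1001 + 0 = -1001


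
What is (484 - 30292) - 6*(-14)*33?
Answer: -27036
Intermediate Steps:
(484 - 30292) - 6*(-14)*33 = -29808 + 84*33 = -29808 + 2772 = -27036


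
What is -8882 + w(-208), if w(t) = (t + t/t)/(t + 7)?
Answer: -595025/67 ≈ -8881.0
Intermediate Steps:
w(t) = (1 + t)/(7 + t) (w(t) = (t + 1)/(7 + t) = (1 + t)/(7 + t))
-8882 + w(-208) = -8882 + (1 - 208)/(7 - 208) = -8882 - 207/(-201) = -8882 - 1/201*(-207) = -8882 + 69/67 = -595025/67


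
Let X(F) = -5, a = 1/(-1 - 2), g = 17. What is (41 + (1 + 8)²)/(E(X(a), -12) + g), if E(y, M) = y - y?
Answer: 122/17 ≈ 7.1765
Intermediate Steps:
a = -⅓ (a = 1/(-3) = -⅓ ≈ -0.33333)
E(y, M) = 0
(41 + (1 + 8)²)/(E(X(a), -12) + g) = (41 + (1 + 8)²)/(0 + 17) = (41 + 9²)/17 = (41 + 81)*(1/17) = 122*(1/17) = 122/17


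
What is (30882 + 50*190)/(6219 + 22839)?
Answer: 20191/14529 ≈ 1.3897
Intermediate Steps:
(30882 + 50*190)/(6219 + 22839) = (30882 + 9500)/29058 = 40382*(1/29058) = 20191/14529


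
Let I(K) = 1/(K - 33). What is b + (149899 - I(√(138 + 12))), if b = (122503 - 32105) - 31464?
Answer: 65364740/313 + 5*√6/939 ≈ 2.0883e+5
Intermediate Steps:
I(K) = 1/(-33 + K)
b = 58934 (b = 90398 - 31464 = 58934)
b + (149899 - I(√(138 + 12))) = 58934 + (149899 - 1/(-33 + √(138 + 12))) = 58934 + (149899 - 1/(-33 + √150)) = 58934 + (149899 - 1/(-33 + 5*√6)) = 208833 - 1/(-33 + 5*√6)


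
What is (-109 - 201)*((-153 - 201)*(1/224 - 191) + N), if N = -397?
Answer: -1166859685/56 ≈ -2.0837e+7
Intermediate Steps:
(-109 - 201)*((-153 - 201)*(1/224 - 191) + N) = (-109 - 201)*((-153 - 201)*(1/224 - 191) - 397) = -310*(-354*(1/224 - 191) - 397) = -310*(-354*(-42783/224) - 397) = -310*(7572591/112 - 397) = -310*7528127/112 = -1166859685/56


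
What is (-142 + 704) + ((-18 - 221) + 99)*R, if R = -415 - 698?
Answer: 156382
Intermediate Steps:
R = -1113
(-142 + 704) + ((-18 - 221) + 99)*R = (-142 + 704) + ((-18 - 221) + 99)*(-1113) = 562 + (-239 + 99)*(-1113) = 562 - 140*(-1113) = 562 + 155820 = 156382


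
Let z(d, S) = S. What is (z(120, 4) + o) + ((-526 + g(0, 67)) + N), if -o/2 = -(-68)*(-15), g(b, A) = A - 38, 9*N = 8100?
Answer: 2447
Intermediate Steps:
N = 900 (N = (⅑)*8100 = 900)
g(b, A) = -38 + A
o = 2040 (o = -(-68)*(-2*(-15)) = -(-68)*30 = -2*(-1020) = 2040)
(z(120, 4) + o) + ((-526 + g(0, 67)) + N) = (4 + 2040) + ((-526 + (-38 + 67)) + 900) = 2044 + ((-526 + 29) + 900) = 2044 + (-497 + 900) = 2044 + 403 = 2447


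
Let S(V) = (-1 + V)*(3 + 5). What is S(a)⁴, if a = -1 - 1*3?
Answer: 2560000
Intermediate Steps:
a = -4 (a = -1 - 3 = -4)
S(V) = -8 + 8*V (S(V) = (-1 + V)*8 = -8 + 8*V)
S(a)⁴ = (-8 + 8*(-4))⁴ = (-8 - 32)⁴ = (-40)⁴ = 2560000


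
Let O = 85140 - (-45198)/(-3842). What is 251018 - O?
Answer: 318674237/1921 ≈ 1.6589e+5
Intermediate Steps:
O = 163531341/1921 (O = 85140 - (-45198)*(-1)/3842 = 85140 - 1*22599/1921 = 85140 - 22599/1921 = 163531341/1921 ≈ 85128.)
251018 - O = 251018 - 1*163531341/1921 = 251018 - 163531341/1921 = 318674237/1921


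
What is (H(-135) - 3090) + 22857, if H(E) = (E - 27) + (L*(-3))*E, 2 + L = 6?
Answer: 21225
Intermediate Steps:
L = 4 (L = -2 + 6 = 4)
H(E) = -27 - 11*E (H(E) = (E - 27) + (4*(-3))*E = (-27 + E) - 12*E = -27 - 11*E)
(H(-135) - 3090) + 22857 = ((-27 - 11*(-135)) - 3090) + 22857 = ((-27 + 1485) - 3090) + 22857 = (1458 - 3090) + 22857 = -1632 + 22857 = 21225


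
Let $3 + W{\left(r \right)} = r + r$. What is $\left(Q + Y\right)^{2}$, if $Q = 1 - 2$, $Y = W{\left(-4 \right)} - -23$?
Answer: $121$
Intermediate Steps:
$W{\left(r \right)} = -3 + 2 r$ ($W{\left(r \right)} = -3 + \left(r + r\right) = -3 + 2 r$)
$Y = 12$ ($Y = \left(-3 + 2 \left(-4\right)\right) - -23 = \left(-3 - 8\right) + 23 = -11 + 23 = 12$)
$Q = -1$ ($Q = 1 - 2 = -1$)
$\left(Q + Y\right)^{2} = \left(-1 + 12\right)^{2} = 11^{2} = 121$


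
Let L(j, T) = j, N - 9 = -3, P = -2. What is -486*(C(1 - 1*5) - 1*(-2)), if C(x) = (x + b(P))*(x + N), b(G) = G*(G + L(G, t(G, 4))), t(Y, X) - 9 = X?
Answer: -4860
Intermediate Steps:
N = 6 (N = 9 - 3 = 6)
t(Y, X) = 9 + X
b(G) = 2*G² (b(G) = G*(G + G) = G*(2*G) = 2*G²)
C(x) = (6 + x)*(8 + x) (C(x) = (x + 2*(-2)²)*(x + 6) = (x + 2*4)*(6 + x) = (x + 8)*(6 + x) = (8 + x)*(6 + x) = (6 + x)*(8 + x))
-486*(C(1 - 1*5) - 1*(-2)) = -486*((48 + (1 - 1*5)² + 14*(1 - 1*5)) - 1*(-2)) = -486*((48 + (1 - 5)² + 14*(1 - 5)) + 2) = -486*((48 + (-4)² + 14*(-4)) + 2) = -486*((48 + 16 - 56) + 2) = -486*(8 + 2) = -486*10 = -4860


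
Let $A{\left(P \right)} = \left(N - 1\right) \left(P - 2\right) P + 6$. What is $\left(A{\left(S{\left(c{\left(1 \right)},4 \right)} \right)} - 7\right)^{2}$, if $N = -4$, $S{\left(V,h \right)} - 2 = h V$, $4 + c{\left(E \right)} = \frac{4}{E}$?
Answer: $1$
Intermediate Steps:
$c{\left(E \right)} = -4 + \frac{4}{E}$
$S{\left(V,h \right)} = 2 + V h$ ($S{\left(V,h \right)} = 2 + h V = 2 + V h$)
$A{\left(P \right)} = 6 + P \left(10 - 5 P\right)$ ($A{\left(P \right)} = \left(-4 - 1\right) \left(P - 2\right) P + 6 = - 5 \left(-2 + P\right) P + 6 = \left(10 - 5 P\right) P + 6 = P \left(10 - 5 P\right) + 6 = 6 + P \left(10 - 5 P\right)$)
$\left(A{\left(S{\left(c{\left(1 \right)},4 \right)} \right)} - 7\right)^{2} = \left(\left(6 - 5 \left(2 + \left(-4 + \frac{4}{1}\right) 4\right)^{2} + 10 \left(2 + \left(-4 + \frac{4}{1}\right) 4\right)\right) - 7\right)^{2} = \left(\left(6 - 5 \left(2 + \left(-4 + 4 \cdot 1\right) 4\right)^{2} + 10 \left(2 + \left(-4 + 4 \cdot 1\right) 4\right)\right) - 7\right)^{2} = \left(\left(6 - 5 \left(2 + \left(-4 + 4\right) 4\right)^{2} + 10 \left(2 + \left(-4 + 4\right) 4\right)\right) - 7\right)^{2} = \left(\left(6 - 5 \left(2 + 0 \cdot 4\right)^{2} + 10 \left(2 + 0 \cdot 4\right)\right) - 7\right)^{2} = \left(\left(6 - 5 \left(2 + 0\right)^{2} + 10 \left(2 + 0\right)\right) - 7\right)^{2} = \left(\left(6 - 5 \cdot 2^{2} + 10 \cdot 2\right) - 7\right)^{2} = \left(\left(6 - 20 + 20\right) - 7\right)^{2} = \left(6 - 7\right)^{2} = \left(-1\right)^{2} = 1$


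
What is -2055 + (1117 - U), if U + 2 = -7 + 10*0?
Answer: -929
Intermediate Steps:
U = -9 (U = -2 + (-7 + 10*0) = -2 + (-7 + 0) = -2 - 7 = -9)
-2055 + (1117 - U) = -2055 + (1117 - 1*(-9)) = -2055 + (1117 + 9) = -2055 + 1126 = -929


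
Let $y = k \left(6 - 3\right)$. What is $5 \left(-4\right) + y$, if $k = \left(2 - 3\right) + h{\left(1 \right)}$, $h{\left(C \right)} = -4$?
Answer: $-35$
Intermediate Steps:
$k = -5$ ($k = \left(2 - 3\right) - 4 = -1 - 4 = -5$)
$y = -15$ ($y = - 5 \left(6 - 3\right) = \left(-5\right) 3 = -15$)
$5 \left(-4\right) + y = 5 \left(-4\right) - 15 = -20 - 15 = -35$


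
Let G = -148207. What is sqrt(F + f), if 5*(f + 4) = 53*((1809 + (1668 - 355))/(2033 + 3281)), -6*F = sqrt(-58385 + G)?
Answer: sqrt(3538287045 - 4235789400*I*sqrt(807))/39855 ≈ 6.2456 - 6.0646*I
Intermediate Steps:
F = -8*I*sqrt(807)/3 (F = -sqrt(-58385 - 148207)/6 = -8*I*sqrt(807)/3 ≈ -75.754*I)
f = 29593/13285 (f = -4 + (53*((1809 + (1668 - 355))/(2033 + 3281)))/5 = -4 + (53*((1809 + 1313)/5314))/5 = -4 + (53*(3122*(1/5314)))/5 = -4 + (53*(1561/2657))/5 = -4 + (1/5)*(82733/2657) = -4 + 82733/13285 = 29593/13285 ≈ 2.2276)
sqrt(F + f) = sqrt(-8*I*sqrt(807)/3 + 29593/13285) = sqrt(29593/13285 - 8*I*sqrt(807)/3)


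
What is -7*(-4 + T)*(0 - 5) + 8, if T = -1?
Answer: -167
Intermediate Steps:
-7*(-4 + T)*(0 - 5) + 8 = -7*(-4 - 1)*(0 - 5) + 8 = -(-35)*(-5) + 8 = -7*25 + 8 = -175 + 8 = -167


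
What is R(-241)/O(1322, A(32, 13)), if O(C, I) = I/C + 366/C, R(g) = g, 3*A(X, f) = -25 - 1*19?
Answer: -477903/527 ≈ -906.84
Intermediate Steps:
A(X, f) = -44/3 (A(X, f) = (-25 - 1*19)/3 = (-25 - 19)/3 = (⅓)*(-44) = -44/3)
O(C, I) = 366/C + I/C
R(-241)/O(1322, A(32, 13)) = -241*1322/(366 - 44/3) = -241/((1/1322)*(1054/3)) = -241/527/1983 = -241*1983/527 = -477903/527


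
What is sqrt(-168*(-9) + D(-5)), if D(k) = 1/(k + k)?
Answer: sqrt(151190)/10 ≈ 38.883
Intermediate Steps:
D(k) = 1/(2*k)
sqrt(-168*(-9) + D(-5)) = sqrt(-168*(-9) + (1/2)/(-5)) = sqrt(1512 + (1/2)*(-1/5)) = sqrt(1512 - 1/10) = sqrt(15119/10) = sqrt(151190)/10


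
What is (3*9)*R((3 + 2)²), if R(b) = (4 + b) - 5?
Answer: 648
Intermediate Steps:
R(b) = -1 + b
(3*9)*R((3 + 2)²) = (3*9)*(-1 + (3 + 2)²) = 27*(-1 + 5²) = 27*(-1 + 25) = 27*24 = 648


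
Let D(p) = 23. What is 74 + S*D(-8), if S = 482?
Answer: 11160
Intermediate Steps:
74 + S*D(-8) = 74 + 482*23 = 74 + 11086 = 11160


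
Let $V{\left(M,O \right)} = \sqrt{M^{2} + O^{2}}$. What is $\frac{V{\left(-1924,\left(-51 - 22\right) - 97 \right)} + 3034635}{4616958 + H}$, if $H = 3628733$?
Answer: $\frac{3034635}{8245691} + \frac{58 \sqrt{1109}}{8245691} \approx 0.36826$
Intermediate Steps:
$\frac{V{\left(-1924,\left(-51 - 22\right) - 97 \right)} + 3034635}{4616958 + H} = \frac{\sqrt{\left(-1924\right)^{2} + \left(\left(-51 - 22\right) - 97\right)^{2}} + 3034635}{4616958 + 3628733} = \frac{\sqrt{3701776 + \left(-73 - 97\right)^{2}} + 3034635}{8245691} = \left(\sqrt{3701776 + \left(-170\right)^{2}} + 3034635\right) \frac{1}{8245691} = \left(\sqrt{3701776 + 28900} + 3034635\right) \frac{1}{8245691} = \left(\sqrt{3730676} + 3034635\right) \frac{1}{8245691} = \left(58 \sqrt{1109} + 3034635\right) \frac{1}{8245691} = \left(3034635 + 58 \sqrt{1109}\right) \frac{1}{8245691} = \frac{3034635}{8245691} + \frac{58 \sqrt{1109}}{8245691}$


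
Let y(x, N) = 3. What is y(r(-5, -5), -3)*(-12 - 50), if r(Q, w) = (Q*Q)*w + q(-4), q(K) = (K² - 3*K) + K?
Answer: -186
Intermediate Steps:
q(K) = K² - 2*K
r(Q, w) = 24 + w*Q² (r(Q, w) = (Q*Q)*w - 4*(-2 - 4) = Q²*w - 4*(-6) = w*Q² + 24 = 24 + w*Q²)
y(r(-5, -5), -3)*(-12 - 50) = 3*(-12 - 50) = 3*(-62) = -186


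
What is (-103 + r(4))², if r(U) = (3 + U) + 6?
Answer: 8100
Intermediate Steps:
r(U) = 9 + U
(-103 + r(4))² = (-103 + (9 + 4))² = (-103 + 13)² = (-90)² = 8100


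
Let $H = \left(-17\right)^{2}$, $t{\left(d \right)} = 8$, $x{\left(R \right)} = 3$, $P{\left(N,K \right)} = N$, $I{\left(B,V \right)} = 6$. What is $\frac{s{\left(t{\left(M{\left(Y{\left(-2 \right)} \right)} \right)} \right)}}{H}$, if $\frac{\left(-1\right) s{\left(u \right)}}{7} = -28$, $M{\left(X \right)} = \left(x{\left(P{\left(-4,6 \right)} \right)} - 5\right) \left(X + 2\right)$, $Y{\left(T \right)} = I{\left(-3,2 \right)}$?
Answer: $\frac{196}{289} \approx 0.6782$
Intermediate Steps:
$Y{\left(T \right)} = 6$
$M{\left(X \right)} = -4 - 2 X$ ($M{\left(X \right)} = \left(3 - 5\right) \left(X + 2\right) = - 2 \left(2 + X\right) = -4 - 2 X$)
$s{\left(u \right)} = 196$ ($s{\left(u \right)} = \left(-7\right) \left(-28\right) = 196$)
$H = 289$
$\frac{s{\left(t{\left(M{\left(Y{\left(-2 \right)} \right)} \right)} \right)}}{H} = \frac{196}{289}$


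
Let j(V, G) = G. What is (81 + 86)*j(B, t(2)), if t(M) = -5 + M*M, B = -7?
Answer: -167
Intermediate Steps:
t(M) = -5 + M²
(81 + 86)*j(B, t(2)) = (81 + 86)*(-5 + 2²) = 167*(-5 + 4) = 167*(-1) = -167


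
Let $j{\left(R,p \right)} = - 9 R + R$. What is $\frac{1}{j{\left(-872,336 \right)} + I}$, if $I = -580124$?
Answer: $- \frac{1}{573148} \approx -1.7447 \cdot 10^{-6}$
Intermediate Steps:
$j{\left(R,p \right)} = - 8 R$
$\frac{1}{j{\left(-872,336 \right)} + I} = \frac{1}{\left(-8\right) \left(-872\right) - 580124} = \frac{1}{6976 - 580124} = \frac{1}{-573148} = - \frac{1}{573148}$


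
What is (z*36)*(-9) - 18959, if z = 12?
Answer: -22847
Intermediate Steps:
(z*36)*(-9) - 18959 = (12*36)*(-9) - 18959 = 432*(-9) - 18959 = -3888 - 18959 = -22847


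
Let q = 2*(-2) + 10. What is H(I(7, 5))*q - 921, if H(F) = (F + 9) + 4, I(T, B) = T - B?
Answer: -831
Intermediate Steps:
q = 6 (q = -4 + 10 = 6)
H(F) = 13 + F (H(F) = (9 + F) + 4 = 13 + F)
H(I(7, 5))*q - 921 = (13 + (7 - 1*5))*6 - 921 = (13 + (7 - 5))*6 - 921 = (13 + 2)*6 - 921 = 15*6 - 921 = 90 - 921 = -831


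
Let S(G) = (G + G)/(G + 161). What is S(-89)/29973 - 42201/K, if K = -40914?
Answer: 2529578849/2452630644 ≈ 1.0314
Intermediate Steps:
S(G) = 2*G/(161 + G) (S(G) = (2*G)/(161 + G) = 2*G/(161 + G))
S(-89)/29973 - 42201/K = (2*(-89)/(161 - 89))/29973 - 42201/(-40914) = (2*(-89)/72)*(1/29973) - 42201*(-1/40914) = (2*(-89)*(1/72))*(1/29973) + 4689/4546 = -89/36*1/29973 + 4689/4546 = -89/1079028 + 4689/4546 = 2529578849/2452630644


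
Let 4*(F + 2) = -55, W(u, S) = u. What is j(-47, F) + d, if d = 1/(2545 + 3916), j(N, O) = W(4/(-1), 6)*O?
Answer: 407044/6461 ≈ 63.000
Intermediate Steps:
F = -63/4 (F = -2 + (¼)*(-55) = -2 - 55/4 = -63/4 ≈ -15.750)
j(N, O) = -4*O (j(N, O) = (4/(-1))*O = (4*(-1))*O = -4*O)
d = 1/6461 ≈ 0.00015477
j(-47, F) + d = -4*(-63/4) + 1/6461 = 63 + 1/6461 = 407044/6461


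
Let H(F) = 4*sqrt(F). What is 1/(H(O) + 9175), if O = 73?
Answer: 9175/84179457 - 4*sqrt(73)/84179457 ≈ 0.00010859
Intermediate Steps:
1/(H(O) + 9175) = 1/(4*sqrt(73) + 9175) = 1/(9175 + 4*sqrt(73))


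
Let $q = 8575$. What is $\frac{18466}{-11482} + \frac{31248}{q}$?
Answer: $\frac{14317399}{7032725} \approx 2.0358$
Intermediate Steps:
$\frac{18466}{-11482} + \frac{31248}{q} = \frac{18466}{-11482} + \frac{31248}{8575} = 18466 \left(- \frac{1}{11482}\right) + 31248 \cdot \frac{1}{8575} = - \frac{9233}{5741} + \frac{4464}{1225} = \frac{14317399}{7032725}$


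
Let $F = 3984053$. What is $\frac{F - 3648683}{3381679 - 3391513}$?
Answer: $- \frac{55895}{1639} \approx -34.103$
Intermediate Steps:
$\frac{F - 3648683}{3381679 - 3391513} = \frac{3984053 - 3648683}{3381679 - 3391513} = \frac{335370}{-9834} = 335370 \left(- \frac{1}{9834}\right) = - \frac{55895}{1639}$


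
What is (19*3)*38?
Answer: 2166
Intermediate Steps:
(19*3)*38 = 57*38 = 2166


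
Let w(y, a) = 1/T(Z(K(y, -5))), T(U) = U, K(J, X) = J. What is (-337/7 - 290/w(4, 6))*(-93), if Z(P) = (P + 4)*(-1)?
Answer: -1478979/7 ≈ -2.1128e+5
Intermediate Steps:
Z(P) = -4 - P (Z(P) = (4 + P)*(-1) = -4 - P)
w(y, a) = 1/(-4 - y)
(-337/7 - 290/w(4, 6))*(-93) = (-337/7 - 290/((-1/(4 + 4))))*(-93) = (-337*⅐ - 290/((-1/8)))*(-93) = (-337/7 - 290/((-1*⅛)))*(-93) = (-337/7 - 290/(-⅛))*(-93) = (-337/7 - 290*(-8))*(-93) = (-337/7 + 2320)*(-93) = (15903/7)*(-93) = -1478979/7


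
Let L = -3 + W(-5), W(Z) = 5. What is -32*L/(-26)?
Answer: 32/13 ≈ 2.4615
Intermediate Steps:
L = 2 (L = -3 + 5 = 2)
-32*L/(-26) = -32*2/(-26) = -64*(-1/26) = 32/13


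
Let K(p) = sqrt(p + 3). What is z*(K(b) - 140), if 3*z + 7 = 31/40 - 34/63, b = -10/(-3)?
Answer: 17047/54 - 17047*sqrt(57)/22680 ≈ 310.01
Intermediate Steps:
b = 10/3 (b = -10*(-1/3) = 10/3 ≈ 3.3333)
K(p) = sqrt(3 + p)
z = -17047/7560 (z = -7/3 + (31/40 - 34/63)/3 = -7/3 + (1/3)*(593/2520) = -7/3 + 593/7560 = -17047/7560 ≈ -2.2549)
z*(K(b) - 140) = -17047*(sqrt(3 + 10/3) - 140)/7560 = -17047*(sqrt(19/3) - 140)/7560 = -17047*(sqrt(57)/3 - 140)/7560 = -17047*(-140 + sqrt(57)/3)/7560 = 17047/54 - 17047*sqrt(57)/22680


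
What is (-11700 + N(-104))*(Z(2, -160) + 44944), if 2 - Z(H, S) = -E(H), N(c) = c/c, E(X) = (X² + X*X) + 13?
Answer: -526068933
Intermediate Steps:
E(X) = 13 + 2*X² (E(X) = (X² + X²) + 13 = 2*X² + 13 = 13 + 2*X²)
N(c) = 1
Z(H, S) = 15 + 2*H² (Z(H, S) = 2 - (-1)*(13 + 2*H²) = 2 - (-13 - 2*H²) = 2 + (13 + 2*H²) = 15 + 2*H²)
(-11700 + N(-104))*(Z(2, -160) + 44944) = (-11700 + 1)*((15 + 2*2²) + 44944) = -11699*((15 + 2*4) + 44944) = -11699*((15 + 8) + 44944) = -11699*(23 + 44944) = -11699*44967 = -526068933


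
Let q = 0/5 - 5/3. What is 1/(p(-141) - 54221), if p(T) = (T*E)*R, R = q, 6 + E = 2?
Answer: -1/55161 ≈ -1.8129e-5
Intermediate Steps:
E = -4 (E = -6 + 2 = -4)
q = -5/3 (q = 0*(⅕) - 5*⅓ = 0 - 5/3 = -5/3 ≈ -1.6667)
R = -5/3 ≈ -1.6667
p(T) = 20*T/3 (p(T) = (T*(-4))*(-5/3) = -4*T*(-5/3) = 20*T/3)
1/(p(-141) - 54221) = 1/((20/3)*(-141) - 54221) = 1/(-940 - 54221) = 1/(-55161) = -1/55161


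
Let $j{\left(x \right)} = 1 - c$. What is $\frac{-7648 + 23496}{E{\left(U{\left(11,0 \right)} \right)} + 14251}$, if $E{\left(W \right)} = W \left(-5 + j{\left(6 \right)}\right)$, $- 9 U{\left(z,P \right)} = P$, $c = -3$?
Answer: $\frac{15848}{14251} \approx 1.1121$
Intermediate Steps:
$U{\left(z,P \right)} = - \frac{P}{9}$
$j{\left(x \right)} = 4$ ($j{\left(x \right)} = 1 - -3 = 1 + 3 = 4$)
$E{\left(W \right)} = - W$ ($E{\left(W \right)} = W \left(-5 + 4\right) = W \left(-1\right) = - W$)
$\frac{-7648 + 23496}{E{\left(U{\left(11,0 \right)} \right)} + 14251} = \frac{-7648 + 23496}{- \frac{\left(-1\right) 0}{9} + 14251} = \frac{15848}{\left(-1\right) 0 + 14251} = \frac{15848}{0 + 14251} = \frac{15848}{14251}$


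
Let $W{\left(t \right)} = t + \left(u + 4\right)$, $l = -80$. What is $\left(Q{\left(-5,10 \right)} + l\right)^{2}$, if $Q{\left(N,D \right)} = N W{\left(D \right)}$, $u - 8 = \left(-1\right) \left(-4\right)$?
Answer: $44100$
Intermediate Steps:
$u = 12$ ($u = 8 - -4 = 8 + 4 = 12$)
$W{\left(t \right)} = 16 + t$ ($W{\left(t \right)} = t + \left(12 + 4\right) = t + 16 = 16 + t$)
$Q{\left(N,D \right)} = N \left(16 + D\right)$
$\left(Q{\left(-5,10 \right)} + l\right)^{2} = \left(- 5 \left(16 + 10\right) - 80\right)^{2} = \left(\left(-5\right) 26 - 80\right)^{2} = \left(-130 - 80\right)^{2} = \left(-210\right)^{2} = 44100$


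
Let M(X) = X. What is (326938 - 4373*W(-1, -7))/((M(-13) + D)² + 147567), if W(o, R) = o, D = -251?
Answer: 110437/72421 ≈ 1.5249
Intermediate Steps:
(326938 - 4373*W(-1, -7))/((M(-13) + D)² + 147567) = (326938 - 4373*(-1))/((-13 - 251)² + 147567) = (326938 + 4373)/((-264)² + 147567) = 331311/(69696 + 147567) = 331311/217263 = 331311*(1/217263) = 110437/72421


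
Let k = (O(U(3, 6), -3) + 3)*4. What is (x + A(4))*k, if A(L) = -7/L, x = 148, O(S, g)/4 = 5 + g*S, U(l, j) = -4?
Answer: 41535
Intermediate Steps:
O(S, g) = 20 + 4*S*g (O(S, g) = 4*(5 + g*S) = 4*(5 + S*g) = 20 + 4*S*g)
k = 284 (k = ((20 + 4*(-4)*(-3)) + 3)*4 = ((20 + 48) + 3)*4 = (68 + 3)*4 = 71*4 = 284)
(x + A(4))*k = (148 - 7/4)*284 = (585/4)*284 = 41535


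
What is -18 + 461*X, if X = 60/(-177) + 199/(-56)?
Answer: -5988393/3304 ≈ -1812.5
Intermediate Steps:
X = -12861/3304 (X = 60*(-1/177) + 199*(-1/56) = -20/59 - 199/56 = -12861/3304 ≈ -3.8926)
-18 + 461*X = -18 + 461*(-12861/3304) = -18 - 5928921/3304 = -5988393/3304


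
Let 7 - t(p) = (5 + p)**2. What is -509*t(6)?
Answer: 58026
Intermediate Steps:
t(p) = 7 - (5 + p)**2
-509*t(6) = -509*(7 - (5 + 6)**2) = -509*(7 - 1*11**2) = -509*(7 - 1*121) = -509*(7 - 121) = -509*(-114) = 58026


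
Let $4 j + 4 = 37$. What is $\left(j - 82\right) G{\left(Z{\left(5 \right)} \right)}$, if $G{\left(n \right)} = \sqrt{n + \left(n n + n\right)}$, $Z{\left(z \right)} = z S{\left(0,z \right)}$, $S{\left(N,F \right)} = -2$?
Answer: $- 295 \sqrt{5} \approx -659.64$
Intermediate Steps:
$j = \frac{33}{4}$ ($j = -1 + \frac{1}{4} \cdot 37 = -1 + \frac{37}{4} = \frac{33}{4} \approx 8.25$)
$Z{\left(z \right)} = - 2 z$ ($Z{\left(z \right)} = z \left(-2\right) = - 2 z$)
$G{\left(n \right)} = \sqrt{n^{2} + 2 n}$ ($G{\left(n \right)} = \sqrt{n + \left(n^{2} + n\right)} = \sqrt{n + \left(n + n^{2}\right)} = \sqrt{n^{2} + 2 n}$)
$\left(j - 82\right) G{\left(Z{\left(5 \right)} \right)} = \left(\frac{33}{4} - 82\right) \sqrt{\left(-2\right) 5 \left(2 - 10\right)} = - \frac{295 \sqrt{- 10 \left(2 - 10\right)}}{4} = - \frac{295 \sqrt{\left(-10\right) \left(-8\right)}}{4} = - \frac{295 \sqrt{80}}{4} = - \frac{295 \cdot 4 \sqrt{5}}{4} = - 295 \sqrt{5}$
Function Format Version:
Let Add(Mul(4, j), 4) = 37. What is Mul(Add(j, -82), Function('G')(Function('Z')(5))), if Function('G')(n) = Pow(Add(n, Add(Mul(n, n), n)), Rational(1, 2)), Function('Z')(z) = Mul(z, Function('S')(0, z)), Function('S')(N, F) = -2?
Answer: Mul(-295, Pow(5, Rational(1, 2))) ≈ -659.64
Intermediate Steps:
j = Rational(33, 4) (j = Add(-1, Mul(Rational(1, 4), 37)) = Add(-1, Rational(37, 4)) = Rational(33, 4) ≈ 8.2500)
Function('Z')(z) = Mul(-2, z) (Function('Z')(z) = Mul(z, -2) = Mul(-2, z))
Function('G')(n) = Pow(Add(Pow(n, 2), Mul(2, n)), Rational(1, 2)) (Function('G')(n) = Pow(Add(n, Add(Pow(n, 2), n)), Rational(1, 2)) = Pow(Add(n, Add(n, Pow(n, 2))), Rational(1, 2)) = Pow(Add(Pow(n, 2), Mul(2, n)), Rational(1, 2)))
Mul(Add(j, -82), Function('G')(Function('Z')(5))) = Mul(Add(Rational(33, 4), -82), Pow(Mul(Mul(-2, 5), Add(2, Mul(-2, 5))), Rational(1, 2))) = Mul(Rational(-295, 4), Pow(Mul(-10, Add(2, -10)), Rational(1, 2))) = Mul(Rational(-295, 4), Pow(Mul(-10, -8), Rational(1, 2))) = Mul(Rational(-295, 4), Pow(80, Rational(1, 2))) = Mul(Rational(-295, 4), Mul(4, Pow(5, Rational(1, 2)))) = Mul(-295, Pow(5, Rational(1, 2)))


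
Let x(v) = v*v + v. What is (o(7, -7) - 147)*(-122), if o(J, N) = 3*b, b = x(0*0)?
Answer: 17934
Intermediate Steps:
x(v) = v + v² (x(v) = v² + v = v + v²)
b = 0 (b = (0*0)*(1 + 0*0) = 0*(1 + 0) = 0*1 = 0)
o(J, N) = 0 (o(J, N) = 3*0 = 0)
(o(7, -7) - 147)*(-122) = (0 - 147)*(-122) = -147*(-122) = 17934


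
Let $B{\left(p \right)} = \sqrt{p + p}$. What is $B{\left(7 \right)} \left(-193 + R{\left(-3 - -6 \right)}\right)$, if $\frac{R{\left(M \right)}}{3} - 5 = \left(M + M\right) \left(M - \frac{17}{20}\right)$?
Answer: $- \frac{1393 \sqrt{14}}{10} \approx -521.21$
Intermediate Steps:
$R{\left(M \right)} = 15 + 6 M \left(- \frac{17}{20} + M\right)$ ($R{\left(M \right)} = 15 + 3 \left(M + M\right) \left(M - \frac{17}{20}\right) = 15 + 3 \cdot 2 M \left(M - \frac{17}{20}\right) = 15 + 3 \cdot 2 M \left(- \frac{17}{20} + M\right) = 15 + 6 M \left(- \frac{17}{20} + M\right)$)
$B{\left(p \right)} = \sqrt{2} \sqrt{p}$ ($B{\left(p \right)} = \sqrt{2 p} = \sqrt{2} \sqrt{p}$)
$B{\left(7 \right)} \left(-193 + R{\left(-3 - -6 \right)}\right) = \sqrt{2} \sqrt{7} \left(-193 + \left(15 + 6 \left(-3 - -6\right)^{2} - \frac{51 \left(-3 - -6\right)}{10}\right)\right) = \sqrt{14} \left(-193 + \left(15 + 6 \left(-3 + 6\right)^{2} - \frac{51 \left(-3 + 6\right)}{10}\right)\right) = \sqrt{14} \left(-193 + \left(15 + 6 \cdot 3^{2} - \frac{153}{10}\right)\right) = \sqrt{14} \left(-193 + \left(15 + 6 \cdot 9 - \frac{153}{10}\right)\right) = \sqrt{14} \left(-193 + \left(15 + 54 - \frac{153}{10}\right)\right) = \sqrt{14} \left(-193 + \frac{537}{10}\right) = \sqrt{14} \left(- \frac{1393}{10}\right) = - \frac{1393 \sqrt{14}}{10}$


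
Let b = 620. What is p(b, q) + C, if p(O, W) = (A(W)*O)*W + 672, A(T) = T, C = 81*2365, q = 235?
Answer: 34431737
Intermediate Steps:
C = 191565
p(O, W) = 672 + O*W**2 (p(O, W) = (W*O)*W + 672 = (O*W)*W + 672 = O*W**2 + 672 = 672 + O*W**2)
p(b, q) + C = (672 + 620*235**2) + 191565 = (672 + 620*55225) + 191565 = (672 + 34239500) + 191565 = 34240172 + 191565 = 34431737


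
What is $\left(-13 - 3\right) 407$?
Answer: $-6512$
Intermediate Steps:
$\left(-13 - 3\right) 407 = \left(-16\right) 407 = -6512$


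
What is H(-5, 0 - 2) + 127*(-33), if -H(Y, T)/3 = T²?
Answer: -4203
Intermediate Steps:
H(Y, T) = -3*T²
H(-5, 0 - 2) + 127*(-33) = -3*(0 - 2)² + 127*(-33) = -3*(-2)² - 4191 = -3*4 - 4191 = -12 - 4191 = -4203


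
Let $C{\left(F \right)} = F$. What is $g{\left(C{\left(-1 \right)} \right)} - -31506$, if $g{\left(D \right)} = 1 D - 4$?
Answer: $31501$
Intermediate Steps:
$g{\left(D \right)} = -4 + D$ ($g{\left(D \right)} = D - 4 = -4 + D$)
$g{\left(C{\left(-1 \right)} \right)} - -31506 = \left(-4 - 1\right) - -31506 = -5 + 31506 = 31501$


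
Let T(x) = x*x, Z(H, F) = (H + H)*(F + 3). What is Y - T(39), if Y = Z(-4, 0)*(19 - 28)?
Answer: -1305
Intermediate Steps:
Z(H, F) = 2*H*(3 + F) (Z(H, F) = (2*H)*(3 + F) = 2*H*(3 + F))
T(x) = x**2
Y = 216 (Y = (2*(-4)*(3 + 0))*(19 - 28) = (2*(-4)*3)*(-9) = -24*(-9) = 216)
Y - T(39) = 216 - 1*39**2 = 216 - 1*1521 = 216 - 1521 = -1305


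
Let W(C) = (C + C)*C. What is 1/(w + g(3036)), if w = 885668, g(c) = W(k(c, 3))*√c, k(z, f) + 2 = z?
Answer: -221417/257254951142492540 + 2301289*√759/64313737785623135 ≈ 9.8494e-10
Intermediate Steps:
k(z, f) = -2 + z
W(C) = 2*C² (W(C) = (2*C)*C = 2*C²)
g(c) = 2*√c*(-2 + c)² (g(c) = (2*(-2 + c)²)*√c = 2*√c*(-2 + c)²)
1/(w + g(3036)) = 1/(885668 + 2*√3036*(-2 + 3036)²) = 1/(885668 + 2*(2*√759)*3034²) = 1/(885668 + 2*(2*√759)*9205156) = 1/(885668 + 36820624*√759)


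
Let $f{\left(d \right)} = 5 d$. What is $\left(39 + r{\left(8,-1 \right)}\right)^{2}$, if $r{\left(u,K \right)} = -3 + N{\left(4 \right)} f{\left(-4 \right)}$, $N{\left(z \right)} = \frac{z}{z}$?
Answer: $256$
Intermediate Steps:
$N{\left(z \right)} = 1$
$r{\left(u,K \right)} = -23$ ($r{\left(u,K \right)} = -3 + 1 \cdot 5 \left(-4\right) = -3 + 1 \left(-20\right) = -3 - 20 = -23$)
$\left(39 + r{\left(8,-1 \right)}\right)^{2} = \left(39 - 23\right)^{2} = 16^{2} = 256$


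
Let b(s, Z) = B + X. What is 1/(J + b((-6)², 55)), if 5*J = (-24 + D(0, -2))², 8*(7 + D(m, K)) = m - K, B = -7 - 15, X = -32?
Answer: 80/10809 ≈ 0.0074012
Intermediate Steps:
B = -22
D(m, K) = -7 - K/8 + m/8 (D(m, K) = -7 + (m - K)/8 = -7 + (-K/8 + m/8) = -7 - K/8 + m/8)
b(s, Z) = -54 (b(s, Z) = -22 - 32 = -54)
J = 15129/80 (J = (-24 + (-7 - ⅛*(-2) + (⅛)*0))²/5 = (-24 + (-7 + ¼ + 0))²/5 = (-24 - 27/4)²/5 = (-123/4)²/5 = (⅕)*(15129/16) = 15129/80 ≈ 189.11)
1/(J + b((-6)², 55)) = 1/(15129/80 - 54) = 1/(10809/80) = 80/10809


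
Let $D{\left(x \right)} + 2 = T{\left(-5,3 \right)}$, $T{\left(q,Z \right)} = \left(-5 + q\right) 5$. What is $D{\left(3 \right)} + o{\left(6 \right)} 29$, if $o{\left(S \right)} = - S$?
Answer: $-226$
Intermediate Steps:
$T{\left(q,Z \right)} = -25 + 5 q$
$D{\left(x \right)} = -52$ ($D{\left(x \right)} = -2 + \left(-25 + 5 \left(-5\right)\right) = -2 - 50 = -52$)
$D{\left(3 \right)} + o{\left(6 \right)} 29 = -52 + \left(-1\right) 6 \cdot 29 = -52 - 174 = -226$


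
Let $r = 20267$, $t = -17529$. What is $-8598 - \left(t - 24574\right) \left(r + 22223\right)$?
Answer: $1788947872$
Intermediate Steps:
$-8598 - \left(t - 24574\right) \left(r + 22223\right) = -8598 - \left(-17529 - 24574\right) \left(20267 + 22223\right) = -8598 - \left(-42103\right) 42490 = -8598 - -1788956470 = -8598 + 1788956470 = 1788947872$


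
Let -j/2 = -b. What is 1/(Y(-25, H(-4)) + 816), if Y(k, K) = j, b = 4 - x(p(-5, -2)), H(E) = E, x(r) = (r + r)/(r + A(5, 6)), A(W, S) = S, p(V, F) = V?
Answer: 1/844 ≈ 0.0011848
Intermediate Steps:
x(r) = 2*r/(6 + r) (x(r) = (r + r)/(r + 6) = (2*r)/(6 + r) = 2*r/(6 + r))
b = 14 (b = 4 - 2*(-5)/(6 - 5) = 4 - 2*(-5)/1 = 4 - 2*(-5) = 4 - 1*(-10) = 4 + 10 = 14)
j = 28 (j = -(-2)*14 = -2*(-14) = 28)
Y(k, K) = 28
1/(Y(-25, H(-4)) + 816) = 1/(28 + 816) = 1/844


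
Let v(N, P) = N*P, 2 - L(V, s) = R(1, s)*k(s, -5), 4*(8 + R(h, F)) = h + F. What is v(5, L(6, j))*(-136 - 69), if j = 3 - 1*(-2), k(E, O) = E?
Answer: -70725/2 ≈ -35363.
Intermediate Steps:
R(h, F) = -8 + F/4 + h/4 (R(h, F) = -8 + (h + F)/4 = -8 + (F + h)/4 = -8 + (F/4 + h/4) = -8 + F/4 + h/4)
j = 5 (j = 3 + 2 = 5)
L(V, s) = 2 - s*(-31/4 + s/4) (L(V, s) = 2 - (-8 + s/4 + (1/4)*1)*s = 2 - (-8 + s/4 + 1/4)*s = 2 - (-31/4 + s/4)*s = 2 - s*(-31/4 + s/4))
v(5, L(6, j))*(-136 - 69) = (5*(2 - 1/4*5*(-31 + 5)))*(-136 - 69) = (5*(2 - 1/4*5*(-26)))*(-205) = (5*(2 + 65/2))*(-205) = (5*(69/2))*(-205) = (345/2)*(-205) = -70725/2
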